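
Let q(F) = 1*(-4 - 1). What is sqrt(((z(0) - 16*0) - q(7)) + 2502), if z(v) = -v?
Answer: sqrt(2507) ≈ 50.070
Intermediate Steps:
q(F) = -5 (q(F) = 1*(-5) = -5)
sqrt(((z(0) - 16*0) - q(7)) + 2502) = sqrt(((-1*0 - 16*0) - 1*(-5)) + 2502) = sqrt(((0 + 0) + 5) + 2502) = sqrt((0 + 5) + 2502) = sqrt(5 + 2502) = sqrt(2507)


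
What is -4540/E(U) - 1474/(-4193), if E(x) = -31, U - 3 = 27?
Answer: 19081914/129983 ≈ 146.80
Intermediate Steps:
U = 30 (U = 3 + 27 = 30)
-4540/E(U) - 1474/(-4193) = -4540/(-31) - 1474/(-4193) = -4540*(-1/31) - 1474*(-1/4193) = 4540/31 + 1474/4193 = 19081914/129983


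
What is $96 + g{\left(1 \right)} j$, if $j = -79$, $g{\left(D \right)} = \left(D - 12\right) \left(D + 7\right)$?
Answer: $7048$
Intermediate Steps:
$g{\left(D \right)} = \left(-12 + D\right) \left(7 + D\right)$
$96 + g{\left(1 \right)} j = 96 + \left(-84 + 1^{2} - 5\right) \left(-79\right) = 96 + \left(-84 + 1 - 5\right) \left(-79\right) = 96 - -6952 = 96 + 6952 = 7048$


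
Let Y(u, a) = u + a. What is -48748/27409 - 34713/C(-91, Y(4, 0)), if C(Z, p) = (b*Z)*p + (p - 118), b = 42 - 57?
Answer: -134672825/16280946 ≈ -8.2718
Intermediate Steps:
Y(u, a) = a + u
b = -15
C(Z, p) = -118 + p - 15*Z*p (C(Z, p) = (-15*Z)*p + (p - 118) = -15*Z*p + (-118 + p) = -118 + p - 15*Z*p)
-48748/27409 - 34713/C(-91, Y(4, 0)) = -48748/27409 - 34713/(-118 + (0 + 4) - 15*(-91)*(0 + 4)) = -48748*1/27409 - 34713/(-118 + 4 - 15*(-91)*4) = -48748/27409 - 34713/(-118 + 4 + 5460) = -48748/27409 - 34713/5346 = -48748/27409 - 34713*1/5346 = -48748/27409 - 3857/594 = -134672825/16280946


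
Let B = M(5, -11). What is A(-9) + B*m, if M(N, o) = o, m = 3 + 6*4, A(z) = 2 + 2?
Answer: -293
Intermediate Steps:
A(z) = 4
m = 27 (m = 3 + 24 = 27)
B = -11
A(-9) + B*m = 4 - 11*27 = 4 - 297 = -293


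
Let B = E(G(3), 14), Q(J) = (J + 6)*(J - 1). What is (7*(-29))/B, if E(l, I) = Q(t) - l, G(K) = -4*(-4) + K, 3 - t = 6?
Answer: 203/31 ≈ 6.5484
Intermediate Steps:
t = -3 (t = 3 - 1*6 = 3 - 6 = -3)
G(K) = 16 + K
Q(J) = (-1 + J)*(6 + J) (Q(J) = (6 + J)*(-1 + J) = (-1 + J)*(6 + J))
E(l, I) = -12 - l (E(l, I) = (-6 + (-3)² + 5*(-3)) - l = (-6 + 9 - 15) - l = -12 - l)
B = -31 (B = -12 - (16 + 3) = -12 - 1*19 = -12 - 19 = -31)
(7*(-29))/B = (7*(-29))/(-31) = -203*(-1/31) = 203/31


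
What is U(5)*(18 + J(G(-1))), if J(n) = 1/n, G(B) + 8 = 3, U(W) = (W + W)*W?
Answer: 890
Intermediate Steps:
U(W) = 2*W² (U(W) = (2*W)*W = 2*W²)
G(B) = -5 (G(B) = -8 + 3 = -5)
J(n) = 1/n
U(5)*(18 + J(G(-1))) = (2*5²)*(18 + 1/(-5)) = (2*25)*(18 - ⅕) = 50*(89/5) = 890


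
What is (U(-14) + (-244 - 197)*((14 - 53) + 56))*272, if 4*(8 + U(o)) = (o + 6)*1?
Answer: -2041904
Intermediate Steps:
U(o) = -13/2 + o/4 (U(o) = -8 + ((o + 6)*1)/4 = -8 + ((6 + o)*1)/4 = -8 + (6 + o)/4 = -8 + (3/2 + o/4) = -13/2 + o/4)
(U(-14) + (-244 - 197)*((14 - 53) + 56))*272 = ((-13/2 + (¼)*(-14)) + (-244 - 197)*((14 - 53) + 56))*272 = ((-13/2 - 7/2) - 441*(-39 + 56))*272 = (-10 - 441*17)*272 = (-10 - 7497)*272 = -7507*272 = -2041904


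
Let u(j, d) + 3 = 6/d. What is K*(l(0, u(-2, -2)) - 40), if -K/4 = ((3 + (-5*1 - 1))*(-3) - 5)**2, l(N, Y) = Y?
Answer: 2944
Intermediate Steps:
u(j, d) = -3 + 6/d
K = -64 (K = -4*((3 + (-5*1 - 1))*(-3) - 5)**2 = -4*((3 + (-5 - 1))*(-3) - 5)**2 = -4*((3 - 6)*(-3) - 5)**2 = -4*(-3*(-3) - 5)**2 = -4*(9 - 5)**2 = -4*4**2 = -4*16 = -64)
K*(l(0, u(-2, -2)) - 40) = -64*((-3 + 6/(-2)) - 40) = -64*((-3 + 6*(-1/2)) - 40) = -64*((-3 - 3) - 40) = -64*(-6 - 40) = -64*(-46) = 2944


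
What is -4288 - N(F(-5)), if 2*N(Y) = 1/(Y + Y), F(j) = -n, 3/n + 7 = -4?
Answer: -51467/12 ≈ -4288.9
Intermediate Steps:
n = -3/11 (n = 3/(-7 - 4) = 3/(-11) = 3*(-1/11) = -3/11 ≈ -0.27273)
F(j) = 3/11 (F(j) = -1*(-3/11) = 3/11)
N(Y) = 1/(4*Y) (N(Y) = 1/(2*(Y + Y)) = 1/(2*((2*Y))) = (1/(2*Y))/2 = 1/(4*Y))
-4288 - N(F(-5)) = -4288 - 1/(4*3/11) = -4288 - 11/(4*3) = -4288 - 1*11/12 = -4288 - 11/12 = -51467/12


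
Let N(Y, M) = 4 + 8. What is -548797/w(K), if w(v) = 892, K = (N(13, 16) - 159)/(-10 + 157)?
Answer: -548797/892 ≈ -615.24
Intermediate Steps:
N(Y, M) = 12
K = -1 (K = (12 - 159)/(-10 + 157) = -147/147 = -147*1/147 = -1)
-548797/w(K) = -548797/892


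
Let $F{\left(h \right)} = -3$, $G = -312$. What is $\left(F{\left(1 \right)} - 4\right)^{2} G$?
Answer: $-15288$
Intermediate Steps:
$\left(F{\left(1 \right)} - 4\right)^{2} G = \left(-3 - 4\right)^{2} \left(-312\right) = \left(-7\right)^{2} \left(-312\right) = 49 \left(-312\right) = -15288$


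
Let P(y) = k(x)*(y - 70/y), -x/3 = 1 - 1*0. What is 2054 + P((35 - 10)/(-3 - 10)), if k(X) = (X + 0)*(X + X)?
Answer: 173848/65 ≈ 2674.6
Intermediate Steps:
x = -3 (x = -3*(1 - 1*0) = -3*(1 + 0) = -3*1 = -3)
k(X) = 2*X² (k(X) = X*(2*X) = 2*X²)
P(y) = -1260/y + 18*y (P(y) = (2*(-3)²)*(y - 70/y) = (2*9)*(y - 70/y) = 18*(y - 70/y) = -1260/y + 18*y)
2054 + P((35 - 10)/(-3 - 10)) = 2054 + (-1260*(-3 - 10)/(35 - 10) + 18*((35 - 10)/(-3 - 10))) = 2054 + (-1260/(25/(-13)) + 18*(25/(-13))) = 2054 + (-1260/(25*(-1/13)) + 18*(25*(-1/13))) = 2054 + (-1260/(-25/13) + 18*(-25/13)) = 2054 + (-1260*(-13/25) - 450/13) = 2054 + (3276/5 - 450/13) = 2054 + 40338/65 = 173848/65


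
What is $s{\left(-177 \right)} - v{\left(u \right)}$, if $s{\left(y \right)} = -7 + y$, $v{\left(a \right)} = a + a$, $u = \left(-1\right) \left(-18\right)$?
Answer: $-220$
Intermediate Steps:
$u = 18$
$v{\left(a \right)} = 2 a$
$s{\left(-177 \right)} - v{\left(u \right)} = \left(-7 - 177\right) - 2 \cdot 18 = -184 - 36 = -220$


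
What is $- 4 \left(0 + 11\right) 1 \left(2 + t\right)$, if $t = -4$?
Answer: $88$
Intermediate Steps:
$- 4 \left(0 + 11\right) 1 \left(2 + t\right) = - 4 \left(0 + 11\right) 1 \left(2 - 4\right) = \left(-4\right) 11 \cdot 1 \left(-2\right) = \left(-44\right) \left(-2\right) = 88$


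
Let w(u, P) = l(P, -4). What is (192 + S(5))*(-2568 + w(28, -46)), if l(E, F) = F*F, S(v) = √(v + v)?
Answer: -489984 - 2552*√10 ≈ -4.9805e+5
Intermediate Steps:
S(v) = √2*√v (S(v) = √(2*v) = √2*√v)
l(E, F) = F²
w(u, P) = 16 (w(u, P) = (-4)² = 16)
(192 + S(5))*(-2568 + w(28, -46)) = (192 + √2*√5)*(-2568 + 16) = (192 + √10)*(-2552) = -489984 - 2552*√10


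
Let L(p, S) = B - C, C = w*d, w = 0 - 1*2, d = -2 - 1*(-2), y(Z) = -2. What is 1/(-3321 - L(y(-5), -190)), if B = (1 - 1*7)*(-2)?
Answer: -1/3333 ≈ -0.00030003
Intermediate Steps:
d = 0 (d = -2 + 2 = 0)
w = -2 (w = 0 - 2 = -2)
B = 12 (B = (1 - 7)*(-2) = -6*(-2) = 12)
C = 0 (C = -2*0 = 0)
L(p, S) = 12 (L(p, S) = 12 - 1*0 = 12 + 0 = 12)
1/(-3321 - L(y(-5), -190)) = 1/(-3321 - 1*12) = 1/(-3321 - 12) = 1/(-3333) = -1/3333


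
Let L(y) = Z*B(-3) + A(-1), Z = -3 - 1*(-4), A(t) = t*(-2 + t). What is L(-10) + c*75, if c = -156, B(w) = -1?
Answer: -11698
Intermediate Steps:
Z = 1 (Z = -3 + 4 = 1)
L(y) = 2 (L(y) = 1*(-1) - (-2 - 1) = -1 - 1*(-3) = -1 + 3 = 2)
L(-10) + c*75 = 2 - 156*75 = 2 - 11700 = -11698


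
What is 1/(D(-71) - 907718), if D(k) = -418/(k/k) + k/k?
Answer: -1/908135 ≈ -1.1012e-6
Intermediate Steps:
D(k) = -417 (D(k) = -418/1 + 1 = -418*1 + 1 = -418 + 1 = -417)
1/(D(-71) - 907718) = 1/(-417 - 907718) = 1/(-908135) = -1/908135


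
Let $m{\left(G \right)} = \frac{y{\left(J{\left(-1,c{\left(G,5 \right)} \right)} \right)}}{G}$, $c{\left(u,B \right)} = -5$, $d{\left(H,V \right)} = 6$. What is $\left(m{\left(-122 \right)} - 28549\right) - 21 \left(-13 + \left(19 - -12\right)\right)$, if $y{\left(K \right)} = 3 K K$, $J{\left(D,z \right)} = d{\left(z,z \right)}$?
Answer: $- \frac{1764601}{61} \approx -28928.0$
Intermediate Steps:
$J{\left(D,z \right)} = 6$
$y{\left(K \right)} = 3 K^{2}$
$m{\left(G \right)} = \frac{108}{G}$ ($m{\left(G \right)} = \frac{3 \cdot 6^{2}}{G} = \frac{3 \cdot 36}{G} = \frac{108}{G}$)
$\left(m{\left(-122 \right)} - 28549\right) - 21 \left(-13 + \left(19 - -12\right)\right) = \left(\frac{108}{-122} - 28549\right) - 21 \left(-13 + \left(19 - -12\right)\right) = \left(108 \left(- \frac{1}{122}\right) - 28549\right) - 21 \left(-13 + \left(19 + 12\right)\right) = \left(- \frac{54}{61} - 28549\right) - 21 \left(-13 + 31\right) = - \frac{1741543}{61} - 378 = - \frac{1764601}{61}$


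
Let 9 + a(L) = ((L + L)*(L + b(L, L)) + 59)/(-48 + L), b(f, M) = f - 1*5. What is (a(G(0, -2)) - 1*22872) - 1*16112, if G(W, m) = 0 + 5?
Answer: -1676808/43 ≈ -38996.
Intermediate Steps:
b(f, M) = -5 + f (b(f, M) = f - 5 = -5 + f)
G(W, m) = 5
a(L) = -9 + (59 + 2*L*(-5 + 2*L))/(-48 + L) (a(L) = -9 + ((L + L)*(L + (-5 + L)) + 59)/(-48 + L) = -9 + ((2*L)*(-5 + 2*L) + 59)/(-48 + L) = -9 + (2*L*(-5 + 2*L) + 59)/(-48 + L) = -9 + (59 + 2*L*(-5 + 2*L))/(-48 + L))
(a(G(0, -2)) - 1*22872) - 1*16112 = ((491 - 19*5 + 4*5²)/(-48 + 5) - 1*22872) - 1*16112 = ((491 - 95 + 4*25)/(-43) - 22872) - 16112 = (-(491 - 95 + 100)/43 - 22872) - 16112 = (-1/43*496 - 22872) - 16112 = (-496/43 - 22872) - 16112 = -983992/43 - 16112 = -1676808/43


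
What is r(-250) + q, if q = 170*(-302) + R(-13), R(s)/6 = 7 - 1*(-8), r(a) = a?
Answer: -51500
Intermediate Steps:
R(s) = 90 (R(s) = 6*(7 - 1*(-8)) = 6*(7 + 8) = 6*15 = 90)
q = -51250 (q = 170*(-302) + 90 = -51340 + 90 = -51250)
r(-250) + q = -250 - 51250 = -51500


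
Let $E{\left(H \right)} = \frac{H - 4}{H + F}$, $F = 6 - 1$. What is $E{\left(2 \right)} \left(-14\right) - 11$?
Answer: $-7$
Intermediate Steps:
$F = 5$ ($F = 6 - 1 = 5$)
$E{\left(H \right)} = \frac{-4 + H}{5 + H}$ ($E{\left(H \right)} = \frac{H - 4}{H + 5} = \frac{-4 + H}{5 + H}$)
$E{\left(2 \right)} \left(-14\right) - 11 = \frac{-4 + 2}{5 + 2} \left(-14\right) - 11 = \frac{1}{7} \left(-2\right) \left(-14\right) - 11 = \left(- \frac{2}{7}\right) \left(-14\right) - 11 = 4 - 11 = -7$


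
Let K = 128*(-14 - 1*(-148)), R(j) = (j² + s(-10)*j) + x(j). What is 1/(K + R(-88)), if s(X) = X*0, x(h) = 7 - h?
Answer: 1/24991 ≈ 4.0014e-5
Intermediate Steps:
s(X) = 0
R(j) = 7 + j² - j (R(j) = (j² + 0*j) + (7 - j) = (j² + 0) + (7 - j) = j² + (7 - j) = 7 + j² - j)
K = 17152 (K = 128*(-14 + 148) = 128*134 = 17152)
1/(K + R(-88)) = 1/(17152 + (7 + (-88)² - 1*(-88))) = 1/(17152 + (7 + 7744 + 88)) = 1/(17152 + 7839) = 1/24991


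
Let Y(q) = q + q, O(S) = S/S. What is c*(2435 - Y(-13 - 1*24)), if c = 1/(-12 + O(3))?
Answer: -2509/11 ≈ -228.09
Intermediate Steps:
O(S) = 1
Y(q) = 2*q
c = -1/11 (c = 1/(-12 + 1) = 1/(-11) = -1/11 ≈ -0.090909)
c*(2435 - Y(-13 - 1*24)) = -(2435 - 2*(-13 - 1*24))/11 = -(2435 - 2*(-13 - 24))/11 = -(2435 - 2*(-37))/11 = -(2435 - 1*(-74))/11 = -(2435 + 74)/11 = -1/11*2509 = -2509/11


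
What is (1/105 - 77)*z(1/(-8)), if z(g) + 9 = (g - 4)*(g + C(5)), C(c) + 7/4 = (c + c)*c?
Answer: 8946967/560 ≈ 15977.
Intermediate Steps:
C(c) = -7/4 + 2*c² (C(c) = -7/4 + (c + c)*c = -7/4 + (2*c)*c = -7/4 + 2*c²)
z(g) = -9 + (-4 + g)*(193/4 + g) (z(g) = -9 + (g - 4)*(g + (-7/4 + 2*5²)) = -9 + (-4 + g)*(g + (-7/4 + 2*25)) = -9 + (-4 + g)*(g + (-7/4 + 50)) = -9 + (-4 + g)*(g + 193/4) = -9 + (-4 + g)*(193/4 + g))
(1/105 - 77)*z(1/(-8)) = (1/105 - 77)*(-202 + (1/(-8))² + (177/4)/(-8)) = (1/105 - 77)*(-202 + (-⅛)² + (177/4)*(-⅛)) = -8084*(-202 + 1/64 - 177/32)/105 = -8084/105*(-13281/64) = 8946967/560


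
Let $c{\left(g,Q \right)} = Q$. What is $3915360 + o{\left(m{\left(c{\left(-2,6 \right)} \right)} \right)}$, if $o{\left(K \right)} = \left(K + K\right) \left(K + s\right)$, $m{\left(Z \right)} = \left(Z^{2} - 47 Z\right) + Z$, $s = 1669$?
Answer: $3229440$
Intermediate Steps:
$m{\left(Z \right)} = Z^{2} - 46 Z$
$o{\left(K \right)} = 2 K \left(1669 + K\right)$ ($o{\left(K \right)} = \left(K + K\right) \left(K + 1669\right) = 2 K \left(1669 + K\right)$)
$3915360 + o{\left(m{\left(c{\left(-2,6 \right)} \right)} \right)} = 3915360 + 2 \cdot 6 \left(-46 + 6\right) \left(1669 + 6 \left(-46 + 6\right)\right) = 3915360 + 2 \cdot 6 \left(-40\right) \left(1669 + 6 \left(-40\right)\right) = 3915360 + 2 \left(-240\right) \left(1669 - 240\right) = 3915360 + 2 \left(-240\right) 1429 = 3915360 - 685920 = 3229440$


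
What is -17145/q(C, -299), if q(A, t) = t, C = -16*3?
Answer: 17145/299 ≈ 57.341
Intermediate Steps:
C = -48
-17145/q(C, -299) = -17145/(-299) = -17145*(-1/299) = 17145/299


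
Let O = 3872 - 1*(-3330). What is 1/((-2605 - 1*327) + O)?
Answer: 1/4270 ≈ 0.00023419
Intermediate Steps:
O = 7202 (O = 3872 + 3330 = 7202)
1/((-2605 - 1*327) + O) = 1/((-2605 - 1*327) + 7202) = 1/((-2605 - 327) + 7202) = 1/(-2932 + 7202) = 1/4270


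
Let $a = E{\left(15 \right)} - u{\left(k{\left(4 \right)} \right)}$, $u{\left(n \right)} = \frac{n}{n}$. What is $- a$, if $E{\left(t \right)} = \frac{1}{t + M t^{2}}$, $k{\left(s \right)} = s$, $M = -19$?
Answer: $\frac{4261}{4260} \approx 1.0002$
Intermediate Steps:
$u{\left(n \right)} = 1$
$E{\left(t \right)} = \frac{1}{t - 19 t^{2}}$
$a = - \frac{4261}{4260}$ ($a = - \frac{1}{15 \left(-1 + 19 \cdot 15\right)} - 1 = \left(-1\right) \frac{1}{15} \frac{1}{-1 + 285} - 1 = \left(-1\right) \frac{1}{15} \cdot \frac{1}{284} - 1 = - \frac{1}{4260} - 1 = - \frac{4261}{4260} \approx -1.0002$)
$- a = \left(-1\right) \left(- \frac{4261}{4260}\right) = \frac{4261}{4260}$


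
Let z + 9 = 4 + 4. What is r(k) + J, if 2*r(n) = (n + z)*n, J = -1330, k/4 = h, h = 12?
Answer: -202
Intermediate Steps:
k = 48 (k = 4*12 = 48)
z = -1 (z = -9 + (4 + 4) = -9 + 8 = -1)
r(n) = n*(-1 + n)/2 (r(n) = ((n - 1)*n)/2 = ((-1 + n)*n)/2 = (n*(-1 + n))/2 = n*(-1 + n)/2)
r(k) + J = (1/2)*48*(-1 + 48) - 1330 = (1/2)*48*47 - 1330 = 1128 - 1330 = -202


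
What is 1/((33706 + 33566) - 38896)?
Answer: 1/28376 ≈ 3.5241e-5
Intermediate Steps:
1/((33706 + 33566) - 38896) = 1/(67272 - 38896) = 1/28376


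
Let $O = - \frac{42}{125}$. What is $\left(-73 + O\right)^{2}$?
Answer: $\frac{84033889}{15625} \approx 5378.2$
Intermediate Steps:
$O = - \frac{42}{125}$ ($O = \left(-42\right) \frac{1}{125} = - \frac{42}{125} \approx -0.336$)
$\left(-73 + O\right)^{2} = \left(-73 - \frac{42}{125}\right)^{2} = \left(- \frac{9167}{125}\right)^{2} = \frac{84033889}{15625}$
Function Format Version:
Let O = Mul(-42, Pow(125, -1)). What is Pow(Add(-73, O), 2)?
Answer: Rational(84033889, 15625) ≈ 5378.2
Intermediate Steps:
O = Rational(-42, 125) (O = Mul(-42, Rational(1, 125)) = Rational(-42, 125) ≈ -0.33600)
Pow(Add(-73, O), 2) = Pow(Add(-73, Rational(-42, 125)), 2) = Pow(Rational(-9167, 125), 2) = Rational(84033889, 15625)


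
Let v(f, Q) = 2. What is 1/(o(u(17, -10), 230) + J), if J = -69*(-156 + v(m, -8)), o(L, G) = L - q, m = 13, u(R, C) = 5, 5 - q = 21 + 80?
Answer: 1/10727 ≈ 9.3223e-5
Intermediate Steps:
q = -96 (q = 5 - (21 + 80) = 5 - 1*101 = 5 - 101 = -96)
o(L, G) = 96 + L (o(L, G) = L - 1*(-96) = L + 96 = 96 + L)
J = 10626 (J = -69*(-156 + 2) = -69*(-154) = 10626)
1/(o(u(17, -10), 230) + J) = 1/((96 + 5) + 10626) = 1/(101 + 10626) = 1/10727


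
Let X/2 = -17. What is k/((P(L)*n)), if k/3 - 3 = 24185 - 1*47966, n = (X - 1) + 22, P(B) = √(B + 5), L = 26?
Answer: 71334*√31/403 ≈ 985.54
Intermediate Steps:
X = -34 (X = 2*(-17) = -34)
P(B) = √(5 + B)
n = -13 (n = (-34 - 1) + 22 = -35 + 22 = -13)
k = -71334 (k = 9 + 3*(24185 - 1*47966) = 9 + 3*(24185 - 47966) = 9 + 3*(-23781) = 9 - 71343 = -71334)
k/((P(L)*n)) = -71334*(-1/(13*√(5 + 26))) = -71334*(-√31/403) = -(-71334)*√31/403 = 71334*√31/403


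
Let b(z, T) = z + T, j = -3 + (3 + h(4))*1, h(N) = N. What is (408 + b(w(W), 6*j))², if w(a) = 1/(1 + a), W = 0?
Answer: 187489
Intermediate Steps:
j = 4 (j = -3 + (3 + 4)*1 = -3 + 7*1 = -3 + 7 = 4)
b(z, T) = T + z
(408 + b(w(W), 6*j))² = (408 + (6*4 + 1/(1 + 0)))² = (408 + (24 + 1/1))² = (408 + (24 + 1))² = (408 + 25)² = 433² = 187489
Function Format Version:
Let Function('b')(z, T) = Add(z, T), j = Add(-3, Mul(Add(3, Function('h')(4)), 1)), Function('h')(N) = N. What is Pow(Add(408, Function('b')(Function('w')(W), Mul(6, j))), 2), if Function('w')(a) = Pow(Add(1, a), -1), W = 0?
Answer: 187489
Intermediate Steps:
j = 4 (j = Add(-3, Mul(Add(3, 4), 1)) = Add(-3, Mul(7, 1)) = Add(-3, 7) = 4)
Function('b')(z, T) = Add(T, z)
Pow(Add(408, Function('b')(Function('w')(W), Mul(6, j))), 2) = Pow(Add(408, Add(Mul(6, 4), Pow(Add(1, 0), -1))), 2) = Pow(Add(408, Add(24, Pow(1, -1))), 2) = Pow(Add(408, Add(24, 1)), 2) = Pow(Add(408, 25), 2) = Pow(433, 2) = 187489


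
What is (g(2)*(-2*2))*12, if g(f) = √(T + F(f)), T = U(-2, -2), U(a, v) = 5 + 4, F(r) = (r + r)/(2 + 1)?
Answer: -16*√93 ≈ -154.30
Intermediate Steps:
F(r) = 2*r/3 (F(r) = (2*r)/3 = (2*r)*(⅓) = 2*r/3)
U(a, v) = 9
T = 9
g(f) = √(9 + 2*f/3)
(g(2)*(-2*2))*12 = ((√(81 + 6*2)/3)*(-2*2))*12 = ((√(81 + 12)/3)*(-4))*12 = ((√93/3)*(-4))*12 = -4*√93/3*12 = -16*√93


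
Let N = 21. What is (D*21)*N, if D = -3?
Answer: -1323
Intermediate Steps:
(D*21)*N = -3*21*21 = -63*21 = -1323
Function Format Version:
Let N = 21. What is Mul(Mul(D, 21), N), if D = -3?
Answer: -1323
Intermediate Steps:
Mul(Mul(D, 21), N) = Mul(Mul(-3, 21), 21) = Mul(-63, 21) = -1323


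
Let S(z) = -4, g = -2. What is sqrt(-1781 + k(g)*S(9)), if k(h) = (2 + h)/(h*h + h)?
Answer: I*sqrt(1781) ≈ 42.202*I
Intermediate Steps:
k(h) = (2 + h)/(h + h**2) (k(h) = (2 + h)/(h**2 + h) = (2 + h)/(h + h**2))
sqrt(-1781 + k(g)*S(9)) = sqrt(-1781 + ((2 - 2)/((-2)*(1 - 2)))*(-4)) = sqrt(-1781 - 1/2*0/(-1)*(-4)) = sqrt(-1781 - 1/2*(-1)*0*(-4)) = sqrt(-1781 + 0*(-4)) = sqrt(-1781 + 0) = sqrt(-1781) = I*sqrt(1781)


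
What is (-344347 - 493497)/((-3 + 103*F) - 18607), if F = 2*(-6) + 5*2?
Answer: 29923/672 ≈ 44.528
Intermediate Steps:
F = -2 (F = -12 + 10 = -2)
(-344347 - 493497)/((-3 + 103*F) - 18607) = (-344347 - 493497)/((-3 + 103*(-2)) - 18607) = -837844/((-3 - 206) - 18607) = -837844/(-209 - 18607) = -837844/(-18816) = -837844*(-1/18816) = 29923/672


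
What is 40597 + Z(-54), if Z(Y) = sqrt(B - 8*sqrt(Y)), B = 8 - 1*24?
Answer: 40597 + 2*sqrt(-4 - 6*I*sqrt(6)) ≈ 40602.0 - 6.2019*I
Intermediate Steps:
B = -16 (B = 8 - 24 = -16)
Z(Y) = sqrt(-16 - 8*sqrt(Y))
40597 + Z(-54) = 40597 + 2*sqrt(-4 - 6*I*sqrt(6))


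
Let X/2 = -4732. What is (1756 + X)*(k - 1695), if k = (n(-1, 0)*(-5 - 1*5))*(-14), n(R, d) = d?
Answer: 13065060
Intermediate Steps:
X = -9464 (X = 2*(-4732) = -9464)
k = 0 (k = (0*(-5 - 1*5))*(-14) = (0*(-5 - 5))*(-14) = (0*(-10))*(-14) = 0*(-14) = 0)
(1756 + X)*(k - 1695) = (1756 - 9464)*(0 - 1695) = -7708*(-1695) = 13065060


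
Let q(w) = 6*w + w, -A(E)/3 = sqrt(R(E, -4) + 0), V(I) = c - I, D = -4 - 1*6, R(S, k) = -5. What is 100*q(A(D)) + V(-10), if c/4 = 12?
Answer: 58 - 2100*I*sqrt(5) ≈ 58.0 - 4695.7*I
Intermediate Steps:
D = -10 (D = -4 - 6 = -10)
c = 48 (c = 4*12 = 48)
V(I) = 48 - I
A(E) = -3*I*sqrt(5) (A(E) = -3*sqrt(-5 + 0) = -3*I*sqrt(5))
q(w) = 7*w
100*q(A(D)) + V(-10) = 100*(7*(-3*I*sqrt(5))) + (48 - 1*(-10)) = 100*(-21*I*sqrt(5)) + (48 + 10) = -2100*I*sqrt(5) + 58 = 58 - 2100*I*sqrt(5)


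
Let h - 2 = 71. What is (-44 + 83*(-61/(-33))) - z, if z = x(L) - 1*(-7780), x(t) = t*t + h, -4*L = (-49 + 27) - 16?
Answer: -1034065/132 ≈ -7833.8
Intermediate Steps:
h = 73 (h = 2 + 71 = 73)
L = 19/2 (L = -((-49 + 27) - 16)/4 = -(-22 - 16)/4 = -¼*(-38) = 19/2 ≈ 9.5000)
x(t) = 73 + t² (x(t) = t*t + 73 = t² + 73 = 73 + t²)
z = 31773/4 (z = (73 + (19/2)²) - 1*(-7780) = (73 + 361/4) + 7780 = 653/4 + 7780 = 31773/4 ≈ 7943.3)
(-44 + 83*(-61/(-33))) - z = (-44 + 83*(-61/(-33))) - 1*31773/4 = (-44 + 83*(-61*(-1/33))) - 31773/4 = (-44 + 83*(61/33)) - 31773/4 = (-44 + 5063/33) - 31773/4 = 3611/33 - 31773/4 = -1034065/132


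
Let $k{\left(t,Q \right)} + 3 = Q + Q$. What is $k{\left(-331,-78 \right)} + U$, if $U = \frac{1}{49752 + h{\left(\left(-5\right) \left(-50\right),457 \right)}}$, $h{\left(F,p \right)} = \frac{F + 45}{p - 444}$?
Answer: $- \frac{102884276}{647071} \approx -159.0$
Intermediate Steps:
$h{\left(F,p \right)} = \frac{45 + F}{-444 + p}$
$k{\left(t,Q \right)} = -3 + 2 Q$ ($k{\left(t,Q \right)} = -3 + \left(Q + Q\right) = -3 + 2 Q$)
$U = \frac{13}{647071}$ ($U = \frac{1}{49752 + \frac{45 - -250}{-444 + 457}} = \frac{1}{49752 + \frac{45 + 250}{13}} = \frac{1}{49752 + \frac{1}{13} \cdot 295} = \frac{1}{49752 + \frac{295}{13}} = \frac{1}{\frac{647071}{13}} = \frac{13}{647071} \approx 2.0091 \cdot 10^{-5}$)
$k{\left(-331,-78 \right)} + U = \left(-3 + 2 \left(-78\right)\right) + \frac{13}{647071} = \left(-3 - 156\right) + \frac{13}{647071} = -159 + \frac{13}{647071} = - \frac{102884276}{647071}$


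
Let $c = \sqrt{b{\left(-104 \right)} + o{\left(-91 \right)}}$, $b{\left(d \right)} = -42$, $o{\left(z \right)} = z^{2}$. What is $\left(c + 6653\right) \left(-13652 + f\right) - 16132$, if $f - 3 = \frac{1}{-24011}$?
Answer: $- \frac{2180749354872}{24011} - \frac{327726140 \sqrt{8239}}{24011} \approx -9.2062 \cdot 10^{7}$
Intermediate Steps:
$c = \sqrt{8239}$ ($c = \sqrt{-42 + \left(-91\right)^{2}} = \sqrt{-42 + 8281} = \sqrt{8239} \approx 90.769$)
$f = \frac{72032}{24011}$ ($f = 3 + \frac{1}{-24011} = 3 - \frac{1}{24011} = \frac{72032}{24011} \approx 3.0$)
$\left(c + 6653\right) \left(-13652 + f\right) - 16132 = \left(\sqrt{8239} + 6653\right) \left(-13652 + \frac{72032}{24011}\right) - 16132 = \left(6653 + \sqrt{8239}\right) \left(- \frac{327726140}{24011}\right) - 16132 = \left(- \frac{2180362009420}{24011} - \frac{327726140 \sqrt{8239}}{24011}\right) - 16132 = - \frac{2180749354872}{24011} - \frac{327726140 \sqrt{8239}}{24011}$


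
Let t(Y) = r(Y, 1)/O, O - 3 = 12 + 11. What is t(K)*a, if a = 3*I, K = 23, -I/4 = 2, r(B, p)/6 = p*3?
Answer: -216/13 ≈ -16.615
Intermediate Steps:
r(B, p) = 18*p (r(B, p) = 6*(p*3) = 6*(3*p) = 18*p)
I = -8 (I = -4*2 = -8)
O = 26 (O = 3 + (12 + 11) = 3 + 23 = 26)
a = -24 (a = 3*(-8) = -24)
t(Y) = 9/13 (t(Y) = (18*1)/26 = 18*(1/26) = 9/13)
t(K)*a = (9/13)*(-24) = -216/13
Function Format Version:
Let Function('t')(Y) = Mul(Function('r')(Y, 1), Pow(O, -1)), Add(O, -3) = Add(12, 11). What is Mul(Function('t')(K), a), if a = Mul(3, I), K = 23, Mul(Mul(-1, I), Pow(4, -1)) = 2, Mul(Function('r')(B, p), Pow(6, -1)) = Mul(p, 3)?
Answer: Rational(-216, 13) ≈ -16.615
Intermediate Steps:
Function('r')(B, p) = Mul(18, p) (Function('r')(B, p) = Mul(6, Mul(p, 3)) = Mul(6, Mul(3, p)) = Mul(18, p))
I = -8 (I = Mul(-4, 2) = -8)
O = 26 (O = Add(3, Add(12, 11)) = Add(3, 23) = 26)
a = -24 (a = Mul(3, -8) = -24)
Function('t')(Y) = Rational(9, 13) (Function('t')(Y) = Mul(Mul(18, 1), Pow(26, -1)) = Mul(18, Rational(1, 26)) = Rational(9, 13))
Mul(Function('t')(K), a) = Mul(Rational(9, 13), -24) = Rational(-216, 13)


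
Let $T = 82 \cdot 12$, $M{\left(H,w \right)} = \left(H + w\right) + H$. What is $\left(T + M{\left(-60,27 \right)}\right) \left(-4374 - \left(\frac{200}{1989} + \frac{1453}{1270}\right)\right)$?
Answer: $- \frac{1094147924463}{280670} \approx -3.8983 \cdot 10^{6}$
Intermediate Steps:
$M{\left(H,w \right)} = w + 2 H$
$T = 984$
$\left(T + M{\left(-60,27 \right)}\right) \left(-4374 - \left(\frac{200}{1989} + \frac{1453}{1270}\right)\right) = \left(984 + \left(27 + 2 \left(-60\right)\right)\right) \left(-4374 - \left(\frac{200}{1989} + \frac{1453}{1270}\right)\right) = \left(984 + \left(27 - 120\right)\right) \left(-4374 - \frac{3144017}{2526030}\right) = \left(984 - 93\right) \left(-4374 - \frac{3144017}{2526030}\right) = 891 \left(-4374 - \frac{3144017}{2526030}\right) = 891 \left(- \frac{11051999237}{2526030}\right) = - \frac{1094147924463}{280670}$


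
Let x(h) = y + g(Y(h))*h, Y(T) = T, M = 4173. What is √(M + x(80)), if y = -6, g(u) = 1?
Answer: √4247 ≈ 65.169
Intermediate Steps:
x(h) = -6 + h (x(h) = -6 + 1*h = -6 + h)
√(M + x(80)) = √(4173 + (-6 + 80)) = √(4173 + 74) = √4247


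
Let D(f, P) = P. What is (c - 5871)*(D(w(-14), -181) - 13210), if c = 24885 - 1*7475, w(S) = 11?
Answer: -154518749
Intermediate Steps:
c = 17410 (c = 24885 - 7475 = 17410)
(c - 5871)*(D(w(-14), -181) - 13210) = (17410 - 5871)*(-181 - 13210) = 11539*(-13391) = -154518749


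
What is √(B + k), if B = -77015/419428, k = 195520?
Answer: √8598954054792065/209714 ≈ 442.18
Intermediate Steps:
B = -77015/419428 (B = -77015*1/419428 = -77015/419428 ≈ -0.18362)
√(B + k) = √(-77015/419428 + 195520) = √(82006485545/419428) = √8598954054792065/209714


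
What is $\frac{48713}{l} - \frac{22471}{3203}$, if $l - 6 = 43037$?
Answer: $- \frac{115884502}{19695247} \approx -5.8839$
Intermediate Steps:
$l = 43043$ ($l = 6 + 43037 = 43043$)
$\frac{48713}{l} - \frac{22471}{3203} = \frac{48713}{43043} - \frac{22471}{3203} = 48713 \cdot \frac{1}{43043} - \frac{22471}{3203} = \frac{6959}{6149} - \frac{22471}{3203} = - \frac{115884502}{19695247}$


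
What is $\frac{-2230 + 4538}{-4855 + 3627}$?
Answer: $- \frac{577}{307} \approx -1.8795$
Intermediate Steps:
$\frac{-2230 + 4538}{-4855 + 3627} = \frac{2308}{-1228} = 2308 \left(- \frac{1}{1228}\right) = - \frac{577}{307}$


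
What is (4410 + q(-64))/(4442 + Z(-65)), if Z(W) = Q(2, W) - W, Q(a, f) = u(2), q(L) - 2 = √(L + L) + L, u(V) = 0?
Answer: 4348/4507 + 8*I*√2/4507 ≈ 0.96472 + 0.0025103*I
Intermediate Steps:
q(L) = 2 + L + √2*√L (q(L) = 2 + (√(L + L) + L) = 2 + (√(2*L) + L) = 2 + (√2*√L + L) = 2 + (L + √2*√L) = 2 + L + √2*√L)
Q(a, f) = 0
Z(W) = -W (Z(W) = 0 - W = -W)
(4410 + q(-64))/(4442 + Z(-65)) = (4410 + (2 - 64 + √2*√(-64)))/(4442 - 1*(-65)) = (4410 + (2 - 64 + √2*(8*I)))/(4442 + 65) = (4410 + (2 - 64 + 8*I*√2))/4507 = (4410 + (-62 + 8*I*√2))*(1/4507) = (4348 + 8*I*√2)*(1/4507) = 4348/4507 + 8*I*√2/4507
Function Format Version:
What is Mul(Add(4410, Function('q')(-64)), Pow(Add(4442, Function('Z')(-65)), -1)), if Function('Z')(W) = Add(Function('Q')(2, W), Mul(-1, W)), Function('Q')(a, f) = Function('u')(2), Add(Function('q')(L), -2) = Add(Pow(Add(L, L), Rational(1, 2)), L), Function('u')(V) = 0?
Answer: Add(Rational(4348, 4507), Mul(Rational(8, 4507), I, Pow(2, Rational(1, 2)))) ≈ Add(0.96472, Mul(0.0025103, I))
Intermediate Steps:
Function('q')(L) = Add(2, L, Mul(Pow(2, Rational(1, 2)), Pow(L, Rational(1, 2)))) (Function('q')(L) = Add(2, Add(Pow(Add(L, L), Rational(1, 2)), L)) = Add(2, Add(Pow(Mul(2, L), Rational(1, 2)), L)) = Add(2, Add(Mul(Pow(2, Rational(1, 2)), Pow(L, Rational(1, 2))), L)) = Add(2, Add(L, Mul(Pow(2, Rational(1, 2)), Pow(L, Rational(1, 2))))) = Add(2, L, Mul(Pow(2, Rational(1, 2)), Pow(L, Rational(1, 2)))))
Function('Q')(a, f) = 0
Function('Z')(W) = Mul(-1, W) (Function('Z')(W) = Add(0, Mul(-1, W)) = Mul(-1, W))
Mul(Add(4410, Function('q')(-64)), Pow(Add(4442, Function('Z')(-65)), -1)) = Mul(Add(4410, Add(2, -64, Mul(Pow(2, Rational(1, 2)), Pow(-64, Rational(1, 2))))), Pow(Add(4442, Mul(-1, -65)), -1)) = Mul(Add(4410, Add(2, -64, Mul(Pow(2, Rational(1, 2)), Mul(8, I)))), Pow(Add(4442, 65), -1)) = Mul(Add(4410, Add(2, -64, Mul(8, I, Pow(2, Rational(1, 2))))), Pow(4507, -1)) = Mul(Add(4410, Add(-62, Mul(8, I, Pow(2, Rational(1, 2))))), Rational(1, 4507)) = Mul(Add(4348, Mul(8, I, Pow(2, Rational(1, 2)))), Rational(1, 4507)) = Add(Rational(4348, 4507), Mul(Rational(8, 4507), I, Pow(2, Rational(1, 2))))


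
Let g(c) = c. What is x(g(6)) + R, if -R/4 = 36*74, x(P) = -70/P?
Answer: -32003/3 ≈ -10668.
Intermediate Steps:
R = -10656 (R = -144*74 = -4*2664 = -10656)
x(g(6)) + R = -70/6 - 10656 = -70*⅙ - 10656 = -35/3 - 10656 = -32003/3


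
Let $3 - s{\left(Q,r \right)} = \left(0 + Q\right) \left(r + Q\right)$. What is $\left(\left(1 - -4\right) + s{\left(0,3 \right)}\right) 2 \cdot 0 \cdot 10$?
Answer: $0$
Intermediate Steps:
$s{\left(Q,r \right)} = 3 - Q \left(Q + r\right)$ ($s{\left(Q,r \right)} = 3 - \left(0 + Q\right) \left(r + Q\right) = 3 - Q \left(Q + r\right)$)
$\left(\left(1 - -4\right) + s{\left(0,3 \right)}\right) 2 \cdot 0 \cdot 10 = \left(\left(1 - -4\right) - -3\right) 2 \cdot 0 \cdot 10 = \left(\left(1 + 4\right) + \left(3 - 0 + 0\right)\right) 2 \cdot 0 \cdot 10 = \left(5 + \left(3 + 0 + 0\right)\right) 2 \cdot 0 \cdot 10 = \left(5 + 3\right) 2 \cdot 0 \cdot 10 = 8 \cdot 2 \cdot 0 \cdot 10 = 16 \cdot 0 \cdot 10 = 0 \cdot 10 = 0$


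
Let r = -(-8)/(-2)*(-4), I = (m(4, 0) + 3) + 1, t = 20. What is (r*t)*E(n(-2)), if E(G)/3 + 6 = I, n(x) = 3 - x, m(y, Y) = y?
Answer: 1920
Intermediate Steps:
I = 8 (I = (4 + 3) + 1 = 7 + 1 = 8)
r = 16 (r = -(-8)*(-1)/2*(-4) = -4*1*(-4) = -4*(-4) = 16)
E(G) = 6 (E(G) = -18 + 3*8 = -18 + 24 = 6)
(r*t)*E(n(-2)) = (16*20)*6 = 320*6 = 1920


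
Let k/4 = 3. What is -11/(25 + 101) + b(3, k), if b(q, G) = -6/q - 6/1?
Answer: -1019/126 ≈ -8.0873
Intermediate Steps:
k = 12 (k = 4*3 = 12)
b(q, G) = -6 - 6/q (b(q, G) = -6/q - 6*1 = -6/q - 6 = -6 - 6/q)
-11/(25 + 101) + b(3, k) = -11/(25 + 101) + (-6 - 6/3) = -11/126 + (-6 - 6*⅓) = (1/126)*(-11) + (-6 - 2) = -11/126 - 8 = -1019/126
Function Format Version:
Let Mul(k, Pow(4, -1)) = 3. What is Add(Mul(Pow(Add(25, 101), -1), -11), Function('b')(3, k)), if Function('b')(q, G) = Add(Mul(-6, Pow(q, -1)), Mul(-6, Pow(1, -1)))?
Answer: Rational(-1019, 126) ≈ -8.0873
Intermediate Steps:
k = 12 (k = Mul(4, 3) = 12)
Function('b')(q, G) = Add(-6, Mul(-6, Pow(q, -1))) (Function('b')(q, G) = Add(Mul(-6, Pow(q, -1)), Mul(-6, 1)) = Add(Mul(-6, Pow(q, -1)), -6) = Add(-6, Mul(-6, Pow(q, -1))))
Add(Mul(Pow(Add(25, 101), -1), -11), Function('b')(3, k)) = Add(Mul(Pow(Add(25, 101), -1), -11), Add(-6, Mul(-6, Pow(3, -1)))) = Add(Mul(Pow(126, -1), -11), Add(-6, Mul(-6, Rational(1, 3)))) = Add(Mul(Rational(1, 126), -11), Add(-6, -2)) = Add(Rational(-11, 126), -8) = Rational(-1019, 126)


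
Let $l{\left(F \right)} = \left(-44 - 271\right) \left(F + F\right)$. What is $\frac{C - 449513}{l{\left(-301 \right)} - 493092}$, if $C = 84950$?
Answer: $\frac{40507}{33718} \approx 1.2013$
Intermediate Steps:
$l{\left(F \right)} = - 630 F$ ($l{\left(F \right)} = - 315 \cdot 2 F = - 630 F$)
$\frac{C - 449513}{l{\left(-301 \right)} - 493092} = \frac{84950 - 449513}{\left(-630\right) \left(-301\right) - 493092} = - \frac{364563}{189630 - 493092} = - \frac{364563}{-303462} = \left(-364563\right) \left(- \frac{1}{303462}\right) = \frac{40507}{33718}$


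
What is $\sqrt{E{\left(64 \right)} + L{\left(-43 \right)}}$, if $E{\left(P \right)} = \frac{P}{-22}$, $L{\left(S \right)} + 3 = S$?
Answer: $\frac{i \sqrt{5918}}{11} \approx 6.9935 i$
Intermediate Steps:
$L{\left(S \right)} = -3 + S$
$E{\left(P \right)} = - \frac{P}{22}$ ($E{\left(P \right)} = P \left(- \frac{1}{22}\right) = - \frac{P}{22}$)
$\sqrt{E{\left(64 \right)} + L{\left(-43 \right)}} = \sqrt{\left(- \frac{1}{22}\right) 64 - 46} = \sqrt{- \frac{32}{11} - 46} = \sqrt{- \frac{538}{11}} = \frac{i \sqrt{5918}}{11}$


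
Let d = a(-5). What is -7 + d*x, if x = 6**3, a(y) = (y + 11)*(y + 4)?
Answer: -1303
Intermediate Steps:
a(y) = (4 + y)*(11 + y) (a(y) = (11 + y)*(4 + y) = (4 + y)*(11 + y))
d = -6 (d = 44 + (-5)**2 + 15*(-5) = 44 + 25 - 75 = -6)
x = 216
-7 + d*x = -7 - 6*216 = -7 - 1296 = -1303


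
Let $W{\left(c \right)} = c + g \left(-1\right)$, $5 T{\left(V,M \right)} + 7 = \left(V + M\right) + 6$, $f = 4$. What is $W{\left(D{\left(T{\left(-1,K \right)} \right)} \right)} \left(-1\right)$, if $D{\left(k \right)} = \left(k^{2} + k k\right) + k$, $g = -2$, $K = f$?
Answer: $- \frac{68}{25} \approx -2.72$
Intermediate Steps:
$K = 4$
$T{\left(V,M \right)} = - \frac{1}{5} + \frac{M}{5} + \frac{V}{5}$ ($T{\left(V,M \right)} = - \frac{7}{5} + \frac{\left(V + M\right) + 6}{5} = - \frac{7}{5} + \frac{\left(M + V\right) + 6}{5} = - \frac{7}{5} + \frac{6 + M + V}{5} = - \frac{7}{5} + \left(\frac{6}{5} + \frac{M}{5} + \frac{V}{5}\right) = - \frac{1}{5} + \frac{M}{5} + \frac{V}{5}$)
$D{\left(k \right)} = k + 2 k^{2}$ ($D{\left(k \right)} = \left(k^{2} + k^{2}\right) + k = 2 k^{2} + k = k + 2 k^{2}$)
$W{\left(c \right)} = 2 + c$ ($W{\left(c \right)} = c - -2 = c + 2 = 2 + c$)
$W{\left(D{\left(T{\left(-1,K \right)} \right)} \right)} \left(-1\right) = \left(2 + \left(- \frac{1}{5} + \frac{1}{5} \cdot 4 + \frac{1}{5} \left(-1\right)\right) \left(1 + 2 \left(- \frac{1}{5} + \frac{1}{5} \cdot 4 + \frac{1}{5} \left(-1\right)\right)\right)\right) \left(-1\right) = \left(2 + \left(- \frac{1}{5} + \frac{4}{5} - \frac{1}{5}\right) \left(1 + 2 \left(- \frac{1}{5} + \frac{4}{5} - \frac{1}{5}\right)\right)\right) \left(-1\right) = \left(2 + \frac{2 \left(1 + 2 \cdot \frac{2}{5}\right)}{5}\right) \left(-1\right) = \left(2 + \frac{2 \left(1 + \frac{4}{5}\right)}{5}\right) \left(-1\right) = \left(2 + \frac{2}{5} \cdot \frac{9}{5}\right) \left(-1\right) = \left(2 + \frac{18}{25}\right) \left(-1\right) = \frac{68}{25} \left(-1\right) = - \frac{68}{25}$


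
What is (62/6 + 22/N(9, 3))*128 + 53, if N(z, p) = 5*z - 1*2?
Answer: 185909/129 ≈ 1441.2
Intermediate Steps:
N(z, p) = -2 + 5*z (N(z, p) = 5*z - 2 = -2 + 5*z)
(62/6 + 22/N(9, 3))*128 + 53 = (62/6 + 22/(-2 + 5*9))*128 + 53 = (62*(1/6) + 22/(-2 + 45))*128 + 53 = (31/3 + 22/43)*128 + 53 = (1399/129)*128 + 53 = 179072/129 + 53 = 185909/129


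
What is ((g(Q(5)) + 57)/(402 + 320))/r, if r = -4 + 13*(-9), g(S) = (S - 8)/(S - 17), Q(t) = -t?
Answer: -1267/1921964 ≈ -0.00065922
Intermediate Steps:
g(S) = (-8 + S)/(-17 + S)
r = -121 (r = -4 - 117 = -121)
((g(Q(5)) + 57)/(402 + 320))/r = (((-8 - 1*5)/(-17 - 1*5) + 57)/(402 + 320))/(-121) = (((-8 - 5)/(-17 - 5) + 57)/722)*(-1/121) = ((-13/(-22) + 57)*(1/722))*(-1/121) = ((-1/22*(-13) + 57)*(1/722))*(-1/121) = ((13/22 + 57)*(1/722))*(-1/121) = ((1267/22)*(1/722))*(-1/121) = (1267/15884)*(-1/121) = -1267/1921964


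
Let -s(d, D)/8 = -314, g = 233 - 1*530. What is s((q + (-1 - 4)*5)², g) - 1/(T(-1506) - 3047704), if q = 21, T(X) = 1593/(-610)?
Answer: 4670061795506/1859101033 ≈ 2512.0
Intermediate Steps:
T(X) = -1593/610 (T(X) = 1593*(-1/610) = -1593/610)
g = -297 (g = 233 - 530 = -297)
s(d, D) = 2512 (s(d, D) = -8*(-314) = 2512)
s((q + (-1 - 4)*5)², g) - 1/(T(-1506) - 3047704) = 2512 - 1/(-1593/610 - 3047704) = 2512 - 1/(-1859101033/610) = 2512 - 1*(-610/1859101033) = 2512 + 610/1859101033 = 4670061795506/1859101033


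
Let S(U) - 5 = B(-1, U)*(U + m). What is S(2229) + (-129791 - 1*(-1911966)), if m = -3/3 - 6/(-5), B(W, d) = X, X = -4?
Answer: 8866316/5 ≈ 1.7733e+6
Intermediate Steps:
B(W, d) = -4
m = ⅕ (m = -3*⅓ - 6*(-⅕) = -1 + 6/5 = ⅕ ≈ 0.20000)
S(U) = 21/5 - 4*U (S(U) = 5 - 4*(U + ⅕) = 5 - 4*(⅕ + U) = 5 + (-⅘ - 4*U) = 21/5 - 4*U)
S(2229) + (-129791 - 1*(-1911966)) = (21/5 - 4*2229) + (-129791 - 1*(-1911966)) = (21/5 - 8916) + (-129791 + 1911966) = -44559/5 + 1782175 = 8866316/5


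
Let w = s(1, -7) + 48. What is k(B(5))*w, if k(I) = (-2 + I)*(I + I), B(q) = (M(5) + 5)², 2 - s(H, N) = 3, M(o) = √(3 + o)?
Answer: 171362 + 120320*√2 ≈ 3.4152e+5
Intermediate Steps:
s(H, N) = -1 (s(H, N) = 2 - 1*3 = 2 - 3 = -1)
B(q) = (5 + 2*√2)² (B(q) = (√(3 + 5) + 5)² = (√8 + 5)² = (2*√2 + 5)² = (5 + 2*√2)²)
k(I) = 2*I*(-2 + I) (k(I) = (-2 + I)*(2*I) = 2*I*(-2 + I))
w = 47 (w = -1 + 48 = 47)
k(B(5))*w = (2*(33 + 20*√2)*(-2 + (33 + 20*√2)))*47 = (2*(33 + 20*√2)*(31 + 20*√2))*47 = (2*(31 + 20*√2)*(33 + 20*√2))*47 = 94*(31 + 20*√2)*(33 + 20*√2)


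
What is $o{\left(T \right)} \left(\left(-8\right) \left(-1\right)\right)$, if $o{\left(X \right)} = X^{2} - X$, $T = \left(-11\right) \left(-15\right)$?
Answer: $216480$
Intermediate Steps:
$T = 165$
$o{\left(T \right)} \left(\left(-8\right) \left(-1\right)\right) = 165 \left(-1 + 165\right) \left(\left(-8\right) \left(-1\right)\right) = 165 \cdot 164 \cdot 8 = 27060 \cdot 8 = 216480$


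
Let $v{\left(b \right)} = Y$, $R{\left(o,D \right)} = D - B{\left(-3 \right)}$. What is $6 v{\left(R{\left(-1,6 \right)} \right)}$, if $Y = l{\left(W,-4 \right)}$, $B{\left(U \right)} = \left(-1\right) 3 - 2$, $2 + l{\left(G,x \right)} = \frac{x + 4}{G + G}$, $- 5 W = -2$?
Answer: $-12$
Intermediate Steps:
$W = \frac{2}{5}$ ($W = \left(- \frac{1}{5}\right) \left(-2\right) = \frac{2}{5} \approx 0.4$)
$l{\left(G,x \right)} = -2 + \frac{4 + x}{2 G}$ ($l{\left(G,x \right)} = -2 + \frac{x + 4}{G + G} = -2 + \frac{4 + x}{2 G}$)
$B{\left(U \right)} = -5$ ($B{\left(U \right)} = -3 - 2 = -5$)
$Y = -2$ ($Y = \frac{4 - 4 - \frac{8}{5}}{2 \cdot \frac{2}{5}} = \frac{1}{2} \cdot \frac{5}{2} \left(4 - 4 - \frac{8}{5}\right) = \frac{1}{2} \cdot \frac{5}{2} \left(- \frac{8}{5}\right) = -2$)
$R{\left(o,D \right)} = 5 + D$ ($R{\left(o,D \right)} = D - -5 = D + 5 = 5 + D$)
$v{\left(b \right)} = -2$
$6 v{\left(R{\left(-1,6 \right)} \right)} = 6 \left(-2\right) = -12$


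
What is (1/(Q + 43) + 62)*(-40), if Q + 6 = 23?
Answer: -7442/3 ≈ -2480.7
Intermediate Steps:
Q = 17 (Q = -6 + 23 = 17)
(1/(Q + 43) + 62)*(-40) = (1/(17 + 43) + 62)*(-40) = (1/60 + 62)*(-40) = (3721/60)*(-40) = -7442/3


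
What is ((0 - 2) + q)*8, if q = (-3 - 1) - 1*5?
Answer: -88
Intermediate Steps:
q = -9 (q = -4 - 5 = -9)
((0 - 2) + q)*8 = ((0 - 2) - 9)*8 = (-2 - 9)*8 = -11*8 = -88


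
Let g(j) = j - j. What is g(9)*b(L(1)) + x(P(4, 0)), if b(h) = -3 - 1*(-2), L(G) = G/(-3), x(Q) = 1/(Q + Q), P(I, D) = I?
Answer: ⅛ ≈ 0.12500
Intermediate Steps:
x(Q) = 1/(2*Q)
L(G) = -G/3 (L(G) = G*(-⅓) = -G/3)
g(j) = 0
b(h) = -1 (b(h) = -3 + 2 = -1)
g(9)*b(L(1)) + x(P(4, 0)) = 0*(-1) + (½)/4 = 0 + (½)*(¼) = 0 + ⅛ = ⅛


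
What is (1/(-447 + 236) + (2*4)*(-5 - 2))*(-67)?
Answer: 791739/211 ≈ 3752.3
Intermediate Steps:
(1/(-447 + 236) + (2*4)*(-5 - 2))*(-67) = (1/(-211) + 8*(-7))*(-67) = (-1/211 - 56)*(-67) = -11817/211*(-67) = 791739/211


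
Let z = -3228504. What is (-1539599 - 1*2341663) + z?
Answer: -7109766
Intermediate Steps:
(-1539599 - 1*2341663) + z = (-1539599 - 1*2341663) - 3228504 = (-1539599 - 2341663) - 3228504 = -3881262 - 3228504 = -7109766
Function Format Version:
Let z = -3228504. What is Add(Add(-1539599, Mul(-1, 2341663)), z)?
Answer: -7109766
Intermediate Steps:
Add(Add(-1539599, Mul(-1, 2341663)), z) = Add(Add(-1539599, Mul(-1, 2341663)), -3228504) = Add(Add(-1539599, -2341663), -3228504) = Add(-3881262, -3228504) = -7109766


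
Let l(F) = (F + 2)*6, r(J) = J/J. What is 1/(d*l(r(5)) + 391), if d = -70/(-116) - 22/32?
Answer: 232/90361 ≈ 0.0025675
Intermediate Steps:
r(J) = 1
l(F) = 12 + 6*F (l(F) = (2 + F)*6 = 12 + 6*F)
d = -39/464 (d = -70*(-1/116) - 22*1/32 = 35/58 - 11/16 = -39/464 ≈ -0.084052)
1/(d*l(r(5)) + 391) = 1/(-39*(12 + 6*1)/464 + 391) = 1/(-39*(12 + 6)/464 + 391) = 1/(-39/464*18 + 391) = 1/(-351/232 + 391) = 1/(90361/232) = 232/90361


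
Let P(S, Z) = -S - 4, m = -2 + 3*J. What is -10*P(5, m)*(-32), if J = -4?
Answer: -2880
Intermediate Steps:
m = -14 (m = -2 + 3*(-4) = -2 - 12 = -14)
P(S, Z) = -4 - S
-10*P(5, m)*(-32) = -10*(-4 - 1*5)*(-32) = -10*(-4 - 5)*(-32) = -10*(-9)*(-32) = 90*(-32) = -2880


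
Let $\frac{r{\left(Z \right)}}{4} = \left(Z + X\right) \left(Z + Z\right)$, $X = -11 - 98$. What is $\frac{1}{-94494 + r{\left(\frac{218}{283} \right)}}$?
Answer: $- \frac{80089}{7621346942} \approx -1.0509 \cdot 10^{-5}$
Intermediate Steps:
$X = -109$ ($X = -11 - 98 = -109$)
$r{\left(Z \right)} = 8 Z \left(-109 + Z\right)$ ($r{\left(Z \right)} = 4 \left(Z - 109\right) \left(Z + Z\right) = 4 \left(-109 + Z\right) 2 Z = 4 \cdot 2 Z \left(-109 + Z\right) = 8 Z \left(-109 + Z\right)$)
$\frac{1}{-94494 + r{\left(\frac{218}{283} \right)}} = \frac{1}{-94494 + 8 \cdot \frac{218}{283} \left(-109 + \frac{218}{283}\right)} = \frac{1}{-94494 + 8 \cdot \frac{218}{283} \left(- \frac{30629}{283}\right)} = \frac{1}{-94494 - \frac{53416976}{80089}} = \frac{1}{- \frac{7621346942}{80089}} = - \frac{80089}{7621346942}$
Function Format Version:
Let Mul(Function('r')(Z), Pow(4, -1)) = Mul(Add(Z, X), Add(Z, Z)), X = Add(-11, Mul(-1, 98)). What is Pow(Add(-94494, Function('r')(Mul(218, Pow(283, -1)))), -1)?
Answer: Rational(-80089, 7621346942) ≈ -1.0509e-5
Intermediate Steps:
X = -109 (X = Add(-11, -98) = -109)
Function('r')(Z) = Mul(8, Z, Add(-109, Z)) (Function('r')(Z) = Mul(4, Mul(Add(Z, -109), Add(Z, Z))) = Mul(4, Mul(Add(-109, Z), Mul(2, Z))) = Mul(4, Mul(2, Z, Add(-109, Z))) = Mul(8, Z, Add(-109, Z)))
Pow(Add(-94494, Function('r')(Mul(218, Pow(283, -1)))), -1) = Pow(Add(-94494, Mul(8, Mul(218, Pow(283, -1)), Add(-109, Mul(218, Pow(283, -1))))), -1) = Pow(Add(-94494, Mul(8, Mul(218, Rational(1, 283)), Add(-109, Mul(218, Rational(1, 283))))), -1) = Pow(Add(-94494, Mul(8, Rational(218, 283), Add(-109, Rational(218, 283)))), -1) = Pow(Add(-94494, Mul(8, Rational(218, 283), Rational(-30629, 283))), -1) = Pow(Add(-94494, Rational(-53416976, 80089)), -1) = Pow(Rational(-7621346942, 80089), -1) = Rational(-80089, 7621346942)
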